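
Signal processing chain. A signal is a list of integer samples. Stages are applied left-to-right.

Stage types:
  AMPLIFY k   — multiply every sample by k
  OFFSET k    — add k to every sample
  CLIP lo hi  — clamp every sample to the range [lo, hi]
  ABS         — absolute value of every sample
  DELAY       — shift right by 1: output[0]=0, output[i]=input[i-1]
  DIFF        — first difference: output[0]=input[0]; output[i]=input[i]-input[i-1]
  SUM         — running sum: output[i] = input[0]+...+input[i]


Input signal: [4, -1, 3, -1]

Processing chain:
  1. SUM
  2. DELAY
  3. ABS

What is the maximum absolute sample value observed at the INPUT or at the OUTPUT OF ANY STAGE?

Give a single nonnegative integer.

Answer: 6

Derivation:
Input: [4, -1, 3, -1] (max |s|=4)
Stage 1 (SUM): sum[0..0]=4, sum[0..1]=3, sum[0..2]=6, sum[0..3]=5 -> [4, 3, 6, 5] (max |s|=6)
Stage 2 (DELAY): [0, 4, 3, 6] = [0, 4, 3, 6] -> [0, 4, 3, 6] (max |s|=6)
Stage 3 (ABS): |0|=0, |4|=4, |3|=3, |6|=6 -> [0, 4, 3, 6] (max |s|=6)
Overall max amplitude: 6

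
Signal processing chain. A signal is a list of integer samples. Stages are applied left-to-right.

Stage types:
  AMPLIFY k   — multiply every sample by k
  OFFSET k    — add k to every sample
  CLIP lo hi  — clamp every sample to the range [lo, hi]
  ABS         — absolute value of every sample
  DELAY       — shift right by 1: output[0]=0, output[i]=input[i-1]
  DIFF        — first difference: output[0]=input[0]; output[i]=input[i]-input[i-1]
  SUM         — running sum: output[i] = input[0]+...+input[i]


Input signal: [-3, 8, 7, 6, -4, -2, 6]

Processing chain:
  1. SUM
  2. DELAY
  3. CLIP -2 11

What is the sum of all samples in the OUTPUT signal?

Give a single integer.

Answer: 47

Derivation:
Input: [-3, 8, 7, 6, -4, -2, 6]
Stage 1 (SUM): sum[0..0]=-3, sum[0..1]=5, sum[0..2]=12, sum[0..3]=18, sum[0..4]=14, sum[0..5]=12, sum[0..6]=18 -> [-3, 5, 12, 18, 14, 12, 18]
Stage 2 (DELAY): [0, -3, 5, 12, 18, 14, 12] = [0, -3, 5, 12, 18, 14, 12] -> [0, -3, 5, 12, 18, 14, 12]
Stage 3 (CLIP -2 11): clip(0,-2,11)=0, clip(-3,-2,11)=-2, clip(5,-2,11)=5, clip(12,-2,11)=11, clip(18,-2,11)=11, clip(14,-2,11)=11, clip(12,-2,11)=11 -> [0, -2, 5, 11, 11, 11, 11]
Output sum: 47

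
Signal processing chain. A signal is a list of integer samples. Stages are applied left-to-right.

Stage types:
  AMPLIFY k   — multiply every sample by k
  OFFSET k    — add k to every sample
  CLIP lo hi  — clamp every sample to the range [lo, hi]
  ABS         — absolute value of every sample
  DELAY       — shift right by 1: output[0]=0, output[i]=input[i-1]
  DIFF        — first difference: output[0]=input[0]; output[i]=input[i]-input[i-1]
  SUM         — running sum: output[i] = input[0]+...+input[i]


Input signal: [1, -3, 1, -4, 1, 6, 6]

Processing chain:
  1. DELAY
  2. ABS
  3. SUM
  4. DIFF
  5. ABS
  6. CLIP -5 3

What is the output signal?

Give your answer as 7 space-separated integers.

Answer: 0 1 3 1 3 1 3

Derivation:
Input: [1, -3, 1, -4, 1, 6, 6]
Stage 1 (DELAY): [0, 1, -3, 1, -4, 1, 6] = [0, 1, -3, 1, -4, 1, 6] -> [0, 1, -3, 1, -4, 1, 6]
Stage 2 (ABS): |0|=0, |1|=1, |-3|=3, |1|=1, |-4|=4, |1|=1, |6|=6 -> [0, 1, 3, 1, 4, 1, 6]
Stage 3 (SUM): sum[0..0]=0, sum[0..1]=1, sum[0..2]=4, sum[0..3]=5, sum[0..4]=9, sum[0..5]=10, sum[0..6]=16 -> [0, 1, 4, 5, 9, 10, 16]
Stage 4 (DIFF): s[0]=0, 1-0=1, 4-1=3, 5-4=1, 9-5=4, 10-9=1, 16-10=6 -> [0, 1, 3, 1, 4, 1, 6]
Stage 5 (ABS): |0|=0, |1|=1, |3|=3, |1|=1, |4|=4, |1|=1, |6|=6 -> [0, 1, 3, 1, 4, 1, 6]
Stage 6 (CLIP -5 3): clip(0,-5,3)=0, clip(1,-5,3)=1, clip(3,-5,3)=3, clip(1,-5,3)=1, clip(4,-5,3)=3, clip(1,-5,3)=1, clip(6,-5,3)=3 -> [0, 1, 3, 1, 3, 1, 3]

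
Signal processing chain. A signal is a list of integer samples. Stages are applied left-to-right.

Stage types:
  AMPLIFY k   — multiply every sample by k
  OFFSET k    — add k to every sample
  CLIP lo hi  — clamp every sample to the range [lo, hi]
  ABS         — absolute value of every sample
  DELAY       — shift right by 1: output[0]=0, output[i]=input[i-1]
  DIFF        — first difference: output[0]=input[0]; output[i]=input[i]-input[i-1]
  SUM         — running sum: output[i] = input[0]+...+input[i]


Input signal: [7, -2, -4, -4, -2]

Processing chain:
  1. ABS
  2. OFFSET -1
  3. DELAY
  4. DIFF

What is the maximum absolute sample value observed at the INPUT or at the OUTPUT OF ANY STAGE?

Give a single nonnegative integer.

Input: [7, -2, -4, -4, -2] (max |s|=7)
Stage 1 (ABS): |7|=7, |-2|=2, |-4|=4, |-4|=4, |-2|=2 -> [7, 2, 4, 4, 2] (max |s|=7)
Stage 2 (OFFSET -1): 7+-1=6, 2+-1=1, 4+-1=3, 4+-1=3, 2+-1=1 -> [6, 1, 3, 3, 1] (max |s|=6)
Stage 3 (DELAY): [0, 6, 1, 3, 3] = [0, 6, 1, 3, 3] -> [0, 6, 1, 3, 3] (max |s|=6)
Stage 4 (DIFF): s[0]=0, 6-0=6, 1-6=-5, 3-1=2, 3-3=0 -> [0, 6, -5, 2, 0] (max |s|=6)
Overall max amplitude: 7

Answer: 7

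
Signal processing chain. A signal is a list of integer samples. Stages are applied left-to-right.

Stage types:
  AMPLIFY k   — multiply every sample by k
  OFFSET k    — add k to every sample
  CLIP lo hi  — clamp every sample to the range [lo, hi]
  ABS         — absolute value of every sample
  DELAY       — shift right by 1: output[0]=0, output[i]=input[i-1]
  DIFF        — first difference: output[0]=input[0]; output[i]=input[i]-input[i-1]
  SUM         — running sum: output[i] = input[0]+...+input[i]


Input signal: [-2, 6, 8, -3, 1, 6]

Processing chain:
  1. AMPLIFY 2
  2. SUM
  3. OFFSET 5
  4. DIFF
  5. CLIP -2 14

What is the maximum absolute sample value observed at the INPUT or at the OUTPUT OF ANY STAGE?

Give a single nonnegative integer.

Answer: 37

Derivation:
Input: [-2, 6, 8, -3, 1, 6] (max |s|=8)
Stage 1 (AMPLIFY 2): -2*2=-4, 6*2=12, 8*2=16, -3*2=-6, 1*2=2, 6*2=12 -> [-4, 12, 16, -6, 2, 12] (max |s|=16)
Stage 2 (SUM): sum[0..0]=-4, sum[0..1]=8, sum[0..2]=24, sum[0..3]=18, sum[0..4]=20, sum[0..5]=32 -> [-4, 8, 24, 18, 20, 32] (max |s|=32)
Stage 3 (OFFSET 5): -4+5=1, 8+5=13, 24+5=29, 18+5=23, 20+5=25, 32+5=37 -> [1, 13, 29, 23, 25, 37] (max |s|=37)
Stage 4 (DIFF): s[0]=1, 13-1=12, 29-13=16, 23-29=-6, 25-23=2, 37-25=12 -> [1, 12, 16, -6, 2, 12] (max |s|=16)
Stage 5 (CLIP -2 14): clip(1,-2,14)=1, clip(12,-2,14)=12, clip(16,-2,14)=14, clip(-6,-2,14)=-2, clip(2,-2,14)=2, clip(12,-2,14)=12 -> [1, 12, 14, -2, 2, 12] (max |s|=14)
Overall max amplitude: 37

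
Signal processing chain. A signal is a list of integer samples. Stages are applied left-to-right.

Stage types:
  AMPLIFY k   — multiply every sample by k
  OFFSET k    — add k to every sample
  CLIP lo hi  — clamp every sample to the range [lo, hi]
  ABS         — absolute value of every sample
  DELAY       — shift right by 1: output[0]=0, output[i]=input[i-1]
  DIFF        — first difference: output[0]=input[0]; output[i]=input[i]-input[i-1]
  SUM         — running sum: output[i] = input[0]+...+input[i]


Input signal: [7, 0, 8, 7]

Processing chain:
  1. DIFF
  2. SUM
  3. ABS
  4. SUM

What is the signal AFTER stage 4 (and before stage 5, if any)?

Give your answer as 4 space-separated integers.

Answer: 7 7 15 22

Derivation:
Input: [7, 0, 8, 7]
Stage 1 (DIFF): s[0]=7, 0-7=-7, 8-0=8, 7-8=-1 -> [7, -7, 8, -1]
Stage 2 (SUM): sum[0..0]=7, sum[0..1]=0, sum[0..2]=8, sum[0..3]=7 -> [7, 0, 8, 7]
Stage 3 (ABS): |7|=7, |0|=0, |8|=8, |7|=7 -> [7, 0, 8, 7]
Stage 4 (SUM): sum[0..0]=7, sum[0..1]=7, sum[0..2]=15, sum[0..3]=22 -> [7, 7, 15, 22]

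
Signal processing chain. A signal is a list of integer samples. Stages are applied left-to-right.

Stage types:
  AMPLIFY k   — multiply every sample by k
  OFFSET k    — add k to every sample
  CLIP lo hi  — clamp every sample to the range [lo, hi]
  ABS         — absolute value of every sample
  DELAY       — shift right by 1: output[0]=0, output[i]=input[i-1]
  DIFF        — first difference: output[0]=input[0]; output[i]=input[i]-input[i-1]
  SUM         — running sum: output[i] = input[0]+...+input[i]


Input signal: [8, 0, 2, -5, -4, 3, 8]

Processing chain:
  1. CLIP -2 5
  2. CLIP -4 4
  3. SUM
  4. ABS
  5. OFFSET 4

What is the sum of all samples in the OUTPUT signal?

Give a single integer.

Answer: 62

Derivation:
Input: [8, 0, 2, -5, -4, 3, 8]
Stage 1 (CLIP -2 5): clip(8,-2,5)=5, clip(0,-2,5)=0, clip(2,-2,5)=2, clip(-5,-2,5)=-2, clip(-4,-2,5)=-2, clip(3,-2,5)=3, clip(8,-2,5)=5 -> [5, 0, 2, -2, -2, 3, 5]
Stage 2 (CLIP -4 4): clip(5,-4,4)=4, clip(0,-4,4)=0, clip(2,-4,4)=2, clip(-2,-4,4)=-2, clip(-2,-4,4)=-2, clip(3,-4,4)=3, clip(5,-4,4)=4 -> [4, 0, 2, -2, -2, 3, 4]
Stage 3 (SUM): sum[0..0]=4, sum[0..1]=4, sum[0..2]=6, sum[0..3]=4, sum[0..4]=2, sum[0..5]=5, sum[0..6]=9 -> [4, 4, 6, 4, 2, 5, 9]
Stage 4 (ABS): |4|=4, |4|=4, |6|=6, |4|=4, |2|=2, |5|=5, |9|=9 -> [4, 4, 6, 4, 2, 5, 9]
Stage 5 (OFFSET 4): 4+4=8, 4+4=8, 6+4=10, 4+4=8, 2+4=6, 5+4=9, 9+4=13 -> [8, 8, 10, 8, 6, 9, 13]
Output sum: 62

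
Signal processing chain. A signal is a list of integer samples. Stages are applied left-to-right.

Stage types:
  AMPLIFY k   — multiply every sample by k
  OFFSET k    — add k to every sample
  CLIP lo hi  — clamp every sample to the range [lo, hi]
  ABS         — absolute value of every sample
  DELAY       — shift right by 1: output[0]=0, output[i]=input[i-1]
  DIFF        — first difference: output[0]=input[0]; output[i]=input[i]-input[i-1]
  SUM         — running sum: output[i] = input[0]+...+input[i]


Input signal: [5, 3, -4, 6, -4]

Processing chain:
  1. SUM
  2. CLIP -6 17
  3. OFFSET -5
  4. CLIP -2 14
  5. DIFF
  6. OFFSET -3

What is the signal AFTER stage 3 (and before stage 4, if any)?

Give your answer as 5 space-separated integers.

Answer: 0 3 -1 5 1

Derivation:
Input: [5, 3, -4, 6, -4]
Stage 1 (SUM): sum[0..0]=5, sum[0..1]=8, sum[0..2]=4, sum[0..3]=10, sum[0..4]=6 -> [5, 8, 4, 10, 6]
Stage 2 (CLIP -6 17): clip(5,-6,17)=5, clip(8,-6,17)=8, clip(4,-6,17)=4, clip(10,-6,17)=10, clip(6,-6,17)=6 -> [5, 8, 4, 10, 6]
Stage 3 (OFFSET -5): 5+-5=0, 8+-5=3, 4+-5=-1, 10+-5=5, 6+-5=1 -> [0, 3, -1, 5, 1]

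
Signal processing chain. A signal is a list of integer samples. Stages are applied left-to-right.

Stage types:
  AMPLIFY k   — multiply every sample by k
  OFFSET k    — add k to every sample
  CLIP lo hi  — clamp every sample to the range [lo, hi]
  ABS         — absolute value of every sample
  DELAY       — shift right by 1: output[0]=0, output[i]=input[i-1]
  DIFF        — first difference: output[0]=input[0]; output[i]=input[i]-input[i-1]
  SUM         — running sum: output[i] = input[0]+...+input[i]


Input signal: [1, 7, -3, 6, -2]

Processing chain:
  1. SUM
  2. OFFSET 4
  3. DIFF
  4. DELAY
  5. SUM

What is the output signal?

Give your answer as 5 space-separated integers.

Input: [1, 7, -3, 6, -2]
Stage 1 (SUM): sum[0..0]=1, sum[0..1]=8, sum[0..2]=5, sum[0..3]=11, sum[0..4]=9 -> [1, 8, 5, 11, 9]
Stage 2 (OFFSET 4): 1+4=5, 8+4=12, 5+4=9, 11+4=15, 9+4=13 -> [5, 12, 9, 15, 13]
Stage 3 (DIFF): s[0]=5, 12-5=7, 9-12=-3, 15-9=6, 13-15=-2 -> [5, 7, -3, 6, -2]
Stage 4 (DELAY): [0, 5, 7, -3, 6] = [0, 5, 7, -3, 6] -> [0, 5, 7, -3, 6]
Stage 5 (SUM): sum[0..0]=0, sum[0..1]=5, sum[0..2]=12, sum[0..3]=9, sum[0..4]=15 -> [0, 5, 12, 9, 15]

Answer: 0 5 12 9 15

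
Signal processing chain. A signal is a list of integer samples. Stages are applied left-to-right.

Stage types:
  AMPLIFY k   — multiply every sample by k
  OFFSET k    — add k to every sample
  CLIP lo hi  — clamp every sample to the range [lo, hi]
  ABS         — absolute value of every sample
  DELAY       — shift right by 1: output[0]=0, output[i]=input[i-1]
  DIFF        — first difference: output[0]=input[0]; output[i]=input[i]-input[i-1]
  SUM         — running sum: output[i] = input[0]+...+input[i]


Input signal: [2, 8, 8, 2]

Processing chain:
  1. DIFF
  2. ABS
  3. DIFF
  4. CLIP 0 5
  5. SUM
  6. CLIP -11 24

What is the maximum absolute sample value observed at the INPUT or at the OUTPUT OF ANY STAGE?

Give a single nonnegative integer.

Answer: 11

Derivation:
Input: [2, 8, 8, 2] (max |s|=8)
Stage 1 (DIFF): s[0]=2, 8-2=6, 8-8=0, 2-8=-6 -> [2, 6, 0, -6] (max |s|=6)
Stage 2 (ABS): |2|=2, |6|=6, |0|=0, |-6|=6 -> [2, 6, 0, 6] (max |s|=6)
Stage 3 (DIFF): s[0]=2, 6-2=4, 0-6=-6, 6-0=6 -> [2, 4, -6, 6] (max |s|=6)
Stage 4 (CLIP 0 5): clip(2,0,5)=2, clip(4,0,5)=4, clip(-6,0,5)=0, clip(6,0,5)=5 -> [2, 4, 0, 5] (max |s|=5)
Stage 5 (SUM): sum[0..0]=2, sum[0..1]=6, sum[0..2]=6, sum[0..3]=11 -> [2, 6, 6, 11] (max |s|=11)
Stage 6 (CLIP -11 24): clip(2,-11,24)=2, clip(6,-11,24)=6, clip(6,-11,24)=6, clip(11,-11,24)=11 -> [2, 6, 6, 11] (max |s|=11)
Overall max amplitude: 11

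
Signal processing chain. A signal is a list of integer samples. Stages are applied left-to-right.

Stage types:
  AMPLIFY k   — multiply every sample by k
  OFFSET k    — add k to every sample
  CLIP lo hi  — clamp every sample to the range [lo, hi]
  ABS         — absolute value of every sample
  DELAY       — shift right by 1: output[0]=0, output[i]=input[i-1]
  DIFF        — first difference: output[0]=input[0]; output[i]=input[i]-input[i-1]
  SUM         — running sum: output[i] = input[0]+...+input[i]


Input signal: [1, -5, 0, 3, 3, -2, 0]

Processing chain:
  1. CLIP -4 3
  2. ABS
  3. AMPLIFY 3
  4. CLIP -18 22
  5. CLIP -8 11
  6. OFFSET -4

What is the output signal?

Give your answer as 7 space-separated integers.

Answer: -1 7 -4 5 5 2 -4

Derivation:
Input: [1, -5, 0, 3, 3, -2, 0]
Stage 1 (CLIP -4 3): clip(1,-4,3)=1, clip(-5,-4,3)=-4, clip(0,-4,3)=0, clip(3,-4,3)=3, clip(3,-4,3)=3, clip(-2,-4,3)=-2, clip(0,-4,3)=0 -> [1, -4, 0, 3, 3, -2, 0]
Stage 2 (ABS): |1|=1, |-4|=4, |0|=0, |3|=3, |3|=3, |-2|=2, |0|=0 -> [1, 4, 0, 3, 3, 2, 0]
Stage 3 (AMPLIFY 3): 1*3=3, 4*3=12, 0*3=0, 3*3=9, 3*3=9, 2*3=6, 0*3=0 -> [3, 12, 0, 9, 9, 6, 0]
Stage 4 (CLIP -18 22): clip(3,-18,22)=3, clip(12,-18,22)=12, clip(0,-18,22)=0, clip(9,-18,22)=9, clip(9,-18,22)=9, clip(6,-18,22)=6, clip(0,-18,22)=0 -> [3, 12, 0, 9, 9, 6, 0]
Stage 5 (CLIP -8 11): clip(3,-8,11)=3, clip(12,-8,11)=11, clip(0,-8,11)=0, clip(9,-8,11)=9, clip(9,-8,11)=9, clip(6,-8,11)=6, clip(0,-8,11)=0 -> [3, 11, 0, 9, 9, 6, 0]
Stage 6 (OFFSET -4): 3+-4=-1, 11+-4=7, 0+-4=-4, 9+-4=5, 9+-4=5, 6+-4=2, 0+-4=-4 -> [-1, 7, -4, 5, 5, 2, -4]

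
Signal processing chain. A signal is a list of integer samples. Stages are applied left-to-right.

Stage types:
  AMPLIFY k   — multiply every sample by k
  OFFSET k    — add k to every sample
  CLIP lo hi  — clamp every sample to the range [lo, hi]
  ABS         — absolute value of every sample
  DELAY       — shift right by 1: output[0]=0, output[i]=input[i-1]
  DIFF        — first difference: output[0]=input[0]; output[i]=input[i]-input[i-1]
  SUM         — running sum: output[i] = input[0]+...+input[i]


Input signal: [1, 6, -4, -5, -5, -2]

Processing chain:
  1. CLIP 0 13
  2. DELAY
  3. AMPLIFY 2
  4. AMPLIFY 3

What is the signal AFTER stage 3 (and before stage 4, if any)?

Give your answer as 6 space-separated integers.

Answer: 0 2 12 0 0 0

Derivation:
Input: [1, 6, -4, -5, -5, -2]
Stage 1 (CLIP 0 13): clip(1,0,13)=1, clip(6,0,13)=6, clip(-4,0,13)=0, clip(-5,0,13)=0, clip(-5,0,13)=0, clip(-2,0,13)=0 -> [1, 6, 0, 0, 0, 0]
Stage 2 (DELAY): [0, 1, 6, 0, 0, 0] = [0, 1, 6, 0, 0, 0] -> [0, 1, 6, 0, 0, 0]
Stage 3 (AMPLIFY 2): 0*2=0, 1*2=2, 6*2=12, 0*2=0, 0*2=0, 0*2=0 -> [0, 2, 12, 0, 0, 0]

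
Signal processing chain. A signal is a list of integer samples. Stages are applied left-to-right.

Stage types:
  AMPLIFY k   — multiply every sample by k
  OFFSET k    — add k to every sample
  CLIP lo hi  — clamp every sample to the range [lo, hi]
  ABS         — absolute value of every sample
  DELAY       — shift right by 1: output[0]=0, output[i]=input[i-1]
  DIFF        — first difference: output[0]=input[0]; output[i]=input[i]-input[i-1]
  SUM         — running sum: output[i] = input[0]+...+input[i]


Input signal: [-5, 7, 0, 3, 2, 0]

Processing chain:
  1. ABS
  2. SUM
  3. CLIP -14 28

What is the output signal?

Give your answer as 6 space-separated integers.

Answer: 5 12 12 15 17 17

Derivation:
Input: [-5, 7, 0, 3, 2, 0]
Stage 1 (ABS): |-5|=5, |7|=7, |0|=0, |3|=3, |2|=2, |0|=0 -> [5, 7, 0, 3, 2, 0]
Stage 2 (SUM): sum[0..0]=5, sum[0..1]=12, sum[0..2]=12, sum[0..3]=15, sum[0..4]=17, sum[0..5]=17 -> [5, 12, 12, 15, 17, 17]
Stage 3 (CLIP -14 28): clip(5,-14,28)=5, clip(12,-14,28)=12, clip(12,-14,28)=12, clip(15,-14,28)=15, clip(17,-14,28)=17, clip(17,-14,28)=17 -> [5, 12, 12, 15, 17, 17]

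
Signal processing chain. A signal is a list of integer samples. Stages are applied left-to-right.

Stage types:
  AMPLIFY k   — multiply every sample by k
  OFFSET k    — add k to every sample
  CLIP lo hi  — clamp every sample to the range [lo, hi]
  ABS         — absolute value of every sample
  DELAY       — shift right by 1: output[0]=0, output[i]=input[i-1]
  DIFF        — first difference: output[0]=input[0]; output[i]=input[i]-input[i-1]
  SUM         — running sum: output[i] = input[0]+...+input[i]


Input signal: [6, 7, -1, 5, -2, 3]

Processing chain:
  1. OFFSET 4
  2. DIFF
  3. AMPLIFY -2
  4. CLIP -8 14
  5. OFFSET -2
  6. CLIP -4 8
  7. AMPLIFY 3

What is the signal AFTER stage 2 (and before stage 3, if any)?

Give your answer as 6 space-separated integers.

Input: [6, 7, -1, 5, -2, 3]
Stage 1 (OFFSET 4): 6+4=10, 7+4=11, -1+4=3, 5+4=9, -2+4=2, 3+4=7 -> [10, 11, 3, 9, 2, 7]
Stage 2 (DIFF): s[0]=10, 11-10=1, 3-11=-8, 9-3=6, 2-9=-7, 7-2=5 -> [10, 1, -8, 6, -7, 5]

Answer: 10 1 -8 6 -7 5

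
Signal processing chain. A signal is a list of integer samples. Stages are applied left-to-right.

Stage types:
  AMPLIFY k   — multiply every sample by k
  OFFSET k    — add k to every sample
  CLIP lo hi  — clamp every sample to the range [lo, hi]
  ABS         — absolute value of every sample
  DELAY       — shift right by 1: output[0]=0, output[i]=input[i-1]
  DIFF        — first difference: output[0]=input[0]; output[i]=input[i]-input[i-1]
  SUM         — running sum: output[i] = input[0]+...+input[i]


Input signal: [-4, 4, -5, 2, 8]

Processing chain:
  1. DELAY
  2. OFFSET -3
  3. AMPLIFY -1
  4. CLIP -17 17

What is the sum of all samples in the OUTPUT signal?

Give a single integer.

Input: [-4, 4, -5, 2, 8]
Stage 1 (DELAY): [0, -4, 4, -5, 2] = [0, -4, 4, -5, 2] -> [0, -4, 4, -5, 2]
Stage 2 (OFFSET -3): 0+-3=-3, -4+-3=-7, 4+-3=1, -5+-3=-8, 2+-3=-1 -> [-3, -7, 1, -8, -1]
Stage 3 (AMPLIFY -1): -3*-1=3, -7*-1=7, 1*-1=-1, -8*-1=8, -1*-1=1 -> [3, 7, -1, 8, 1]
Stage 4 (CLIP -17 17): clip(3,-17,17)=3, clip(7,-17,17)=7, clip(-1,-17,17)=-1, clip(8,-17,17)=8, clip(1,-17,17)=1 -> [3, 7, -1, 8, 1]
Output sum: 18

Answer: 18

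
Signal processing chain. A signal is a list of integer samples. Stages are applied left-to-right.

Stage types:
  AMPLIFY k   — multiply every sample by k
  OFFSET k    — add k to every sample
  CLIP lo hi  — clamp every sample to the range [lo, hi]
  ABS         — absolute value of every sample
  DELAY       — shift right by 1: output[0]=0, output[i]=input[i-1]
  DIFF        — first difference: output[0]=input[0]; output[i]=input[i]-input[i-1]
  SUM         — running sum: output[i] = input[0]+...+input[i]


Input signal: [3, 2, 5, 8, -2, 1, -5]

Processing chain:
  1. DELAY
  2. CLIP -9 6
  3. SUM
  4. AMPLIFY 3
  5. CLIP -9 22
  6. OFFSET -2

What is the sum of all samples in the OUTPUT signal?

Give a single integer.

Input: [3, 2, 5, 8, -2, 1, -5]
Stage 1 (DELAY): [0, 3, 2, 5, 8, -2, 1] = [0, 3, 2, 5, 8, -2, 1] -> [0, 3, 2, 5, 8, -2, 1]
Stage 2 (CLIP -9 6): clip(0,-9,6)=0, clip(3,-9,6)=3, clip(2,-9,6)=2, clip(5,-9,6)=5, clip(8,-9,6)=6, clip(-2,-9,6)=-2, clip(1,-9,6)=1 -> [0, 3, 2, 5, 6, -2, 1]
Stage 3 (SUM): sum[0..0]=0, sum[0..1]=3, sum[0..2]=5, sum[0..3]=10, sum[0..4]=16, sum[0..5]=14, sum[0..6]=15 -> [0, 3, 5, 10, 16, 14, 15]
Stage 4 (AMPLIFY 3): 0*3=0, 3*3=9, 5*3=15, 10*3=30, 16*3=48, 14*3=42, 15*3=45 -> [0, 9, 15, 30, 48, 42, 45]
Stage 5 (CLIP -9 22): clip(0,-9,22)=0, clip(9,-9,22)=9, clip(15,-9,22)=15, clip(30,-9,22)=22, clip(48,-9,22)=22, clip(42,-9,22)=22, clip(45,-9,22)=22 -> [0, 9, 15, 22, 22, 22, 22]
Stage 6 (OFFSET -2): 0+-2=-2, 9+-2=7, 15+-2=13, 22+-2=20, 22+-2=20, 22+-2=20, 22+-2=20 -> [-2, 7, 13, 20, 20, 20, 20]
Output sum: 98

Answer: 98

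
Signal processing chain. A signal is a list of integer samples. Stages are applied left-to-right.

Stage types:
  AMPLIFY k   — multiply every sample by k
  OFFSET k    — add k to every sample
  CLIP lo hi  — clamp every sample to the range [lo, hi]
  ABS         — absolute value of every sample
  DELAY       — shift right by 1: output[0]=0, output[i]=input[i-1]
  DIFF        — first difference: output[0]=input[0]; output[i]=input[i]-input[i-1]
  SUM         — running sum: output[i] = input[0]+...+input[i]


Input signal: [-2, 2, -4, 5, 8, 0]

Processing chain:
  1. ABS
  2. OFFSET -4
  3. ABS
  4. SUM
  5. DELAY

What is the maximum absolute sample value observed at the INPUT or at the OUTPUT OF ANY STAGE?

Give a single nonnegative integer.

Answer: 13

Derivation:
Input: [-2, 2, -4, 5, 8, 0] (max |s|=8)
Stage 1 (ABS): |-2|=2, |2|=2, |-4|=4, |5|=5, |8|=8, |0|=0 -> [2, 2, 4, 5, 8, 0] (max |s|=8)
Stage 2 (OFFSET -4): 2+-4=-2, 2+-4=-2, 4+-4=0, 5+-4=1, 8+-4=4, 0+-4=-4 -> [-2, -2, 0, 1, 4, -4] (max |s|=4)
Stage 3 (ABS): |-2|=2, |-2|=2, |0|=0, |1|=1, |4|=4, |-4|=4 -> [2, 2, 0, 1, 4, 4] (max |s|=4)
Stage 4 (SUM): sum[0..0]=2, sum[0..1]=4, sum[0..2]=4, sum[0..3]=5, sum[0..4]=9, sum[0..5]=13 -> [2, 4, 4, 5, 9, 13] (max |s|=13)
Stage 5 (DELAY): [0, 2, 4, 4, 5, 9] = [0, 2, 4, 4, 5, 9] -> [0, 2, 4, 4, 5, 9] (max |s|=9)
Overall max amplitude: 13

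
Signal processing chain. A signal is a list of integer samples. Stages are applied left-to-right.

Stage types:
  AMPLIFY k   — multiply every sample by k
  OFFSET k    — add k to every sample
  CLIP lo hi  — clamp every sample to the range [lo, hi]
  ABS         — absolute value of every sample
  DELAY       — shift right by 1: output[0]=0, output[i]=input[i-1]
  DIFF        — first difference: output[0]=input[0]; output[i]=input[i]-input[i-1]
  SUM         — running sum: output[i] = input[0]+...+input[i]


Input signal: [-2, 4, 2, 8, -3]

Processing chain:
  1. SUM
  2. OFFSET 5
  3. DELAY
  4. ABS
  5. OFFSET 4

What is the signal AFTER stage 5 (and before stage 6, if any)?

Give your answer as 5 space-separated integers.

Input: [-2, 4, 2, 8, -3]
Stage 1 (SUM): sum[0..0]=-2, sum[0..1]=2, sum[0..2]=4, sum[0..3]=12, sum[0..4]=9 -> [-2, 2, 4, 12, 9]
Stage 2 (OFFSET 5): -2+5=3, 2+5=7, 4+5=9, 12+5=17, 9+5=14 -> [3, 7, 9, 17, 14]
Stage 3 (DELAY): [0, 3, 7, 9, 17] = [0, 3, 7, 9, 17] -> [0, 3, 7, 9, 17]
Stage 4 (ABS): |0|=0, |3|=3, |7|=7, |9|=9, |17|=17 -> [0, 3, 7, 9, 17]
Stage 5 (OFFSET 4): 0+4=4, 3+4=7, 7+4=11, 9+4=13, 17+4=21 -> [4, 7, 11, 13, 21]

Answer: 4 7 11 13 21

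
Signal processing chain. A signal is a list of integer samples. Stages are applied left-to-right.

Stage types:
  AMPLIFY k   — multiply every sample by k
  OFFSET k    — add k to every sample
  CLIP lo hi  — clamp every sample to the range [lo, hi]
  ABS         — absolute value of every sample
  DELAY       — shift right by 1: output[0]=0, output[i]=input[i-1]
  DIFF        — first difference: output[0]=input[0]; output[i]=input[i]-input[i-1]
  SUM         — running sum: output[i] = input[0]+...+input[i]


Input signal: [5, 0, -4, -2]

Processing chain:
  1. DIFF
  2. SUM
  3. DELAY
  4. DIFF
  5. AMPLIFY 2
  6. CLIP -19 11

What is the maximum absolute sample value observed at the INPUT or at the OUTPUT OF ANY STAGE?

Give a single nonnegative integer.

Input: [5, 0, -4, -2] (max |s|=5)
Stage 1 (DIFF): s[0]=5, 0-5=-5, -4-0=-4, -2--4=2 -> [5, -5, -4, 2] (max |s|=5)
Stage 2 (SUM): sum[0..0]=5, sum[0..1]=0, sum[0..2]=-4, sum[0..3]=-2 -> [5, 0, -4, -2] (max |s|=5)
Stage 3 (DELAY): [0, 5, 0, -4] = [0, 5, 0, -4] -> [0, 5, 0, -4] (max |s|=5)
Stage 4 (DIFF): s[0]=0, 5-0=5, 0-5=-5, -4-0=-4 -> [0, 5, -5, -4] (max |s|=5)
Stage 5 (AMPLIFY 2): 0*2=0, 5*2=10, -5*2=-10, -4*2=-8 -> [0, 10, -10, -8] (max |s|=10)
Stage 6 (CLIP -19 11): clip(0,-19,11)=0, clip(10,-19,11)=10, clip(-10,-19,11)=-10, clip(-8,-19,11)=-8 -> [0, 10, -10, -8] (max |s|=10)
Overall max amplitude: 10

Answer: 10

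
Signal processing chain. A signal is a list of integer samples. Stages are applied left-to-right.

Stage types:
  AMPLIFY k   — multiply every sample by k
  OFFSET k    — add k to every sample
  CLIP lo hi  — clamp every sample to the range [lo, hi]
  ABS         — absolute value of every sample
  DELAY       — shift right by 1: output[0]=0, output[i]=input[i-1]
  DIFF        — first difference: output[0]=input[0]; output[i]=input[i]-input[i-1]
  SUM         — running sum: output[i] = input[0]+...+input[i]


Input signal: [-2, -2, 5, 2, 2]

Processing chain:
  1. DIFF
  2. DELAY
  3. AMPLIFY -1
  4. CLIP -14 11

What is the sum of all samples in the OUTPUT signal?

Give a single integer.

Input: [-2, -2, 5, 2, 2]
Stage 1 (DIFF): s[0]=-2, -2--2=0, 5--2=7, 2-5=-3, 2-2=0 -> [-2, 0, 7, -3, 0]
Stage 2 (DELAY): [0, -2, 0, 7, -3] = [0, -2, 0, 7, -3] -> [0, -2, 0, 7, -3]
Stage 3 (AMPLIFY -1): 0*-1=0, -2*-1=2, 0*-1=0, 7*-1=-7, -3*-1=3 -> [0, 2, 0, -7, 3]
Stage 4 (CLIP -14 11): clip(0,-14,11)=0, clip(2,-14,11)=2, clip(0,-14,11)=0, clip(-7,-14,11)=-7, clip(3,-14,11)=3 -> [0, 2, 0, -7, 3]
Output sum: -2

Answer: -2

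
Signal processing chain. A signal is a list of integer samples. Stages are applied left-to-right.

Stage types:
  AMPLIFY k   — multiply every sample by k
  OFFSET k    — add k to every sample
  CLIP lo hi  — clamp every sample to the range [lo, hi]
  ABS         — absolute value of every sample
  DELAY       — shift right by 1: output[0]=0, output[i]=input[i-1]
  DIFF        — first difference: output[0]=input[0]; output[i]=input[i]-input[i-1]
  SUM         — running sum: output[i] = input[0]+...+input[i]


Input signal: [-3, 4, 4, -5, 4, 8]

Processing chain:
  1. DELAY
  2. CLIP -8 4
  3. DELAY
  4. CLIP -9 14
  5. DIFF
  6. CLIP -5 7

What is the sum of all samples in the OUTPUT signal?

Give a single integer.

Input: [-3, 4, 4, -5, 4, 8]
Stage 1 (DELAY): [0, -3, 4, 4, -5, 4] = [0, -3, 4, 4, -5, 4] -> [0, -3, 4, 4, -5, 4]
Stage 2 (CLIP -8 4): clip(0,-8,4)=0, clip(-3,-8,4)=-3, clip(4,-8,4)=4, clip(4,-8,4)=4, clip(-5,-8,4)=-5, clip(4,-8,4)=4 -> [0, -3, 4, 4, -5, 4]
Stage 3 (DELAY): [0, 0, -3, 4, 4, -5] = [0, 0, -3, 4, 4, -5] -> [0, 0, -3, 4, 4, -5]
Stage 4 (CLIP -9 14): clip(0,-9,14)=0, clip(0,-9,14)=0, clip(-3,-9,14)=-3, clip(4,-9,14)=4, clip(4,-9,14)=4, clip(-5,-9,14)=-5 -> [0, 0, -3, 4, 4, -5]
Stage 5 (DIFF): s[0]=0, 0-0=0, -3-0=-3, 4--3=7, 4-4=0, -5-4=-9 -> [0, 0, -3, 7, 0, -9]
Stage 6 (CLIP -5 7): clip(0,-5,7)=0, clip(0,-5,7)=0, clip(-3,-5,7)=-3, clip(7,-5,7)=7, clip(0,-5,7)=0, clip(-9,-5,7)=-5 -> [0, 0, -3, 7, 0, -5]
Output sum: -1

Answer: -1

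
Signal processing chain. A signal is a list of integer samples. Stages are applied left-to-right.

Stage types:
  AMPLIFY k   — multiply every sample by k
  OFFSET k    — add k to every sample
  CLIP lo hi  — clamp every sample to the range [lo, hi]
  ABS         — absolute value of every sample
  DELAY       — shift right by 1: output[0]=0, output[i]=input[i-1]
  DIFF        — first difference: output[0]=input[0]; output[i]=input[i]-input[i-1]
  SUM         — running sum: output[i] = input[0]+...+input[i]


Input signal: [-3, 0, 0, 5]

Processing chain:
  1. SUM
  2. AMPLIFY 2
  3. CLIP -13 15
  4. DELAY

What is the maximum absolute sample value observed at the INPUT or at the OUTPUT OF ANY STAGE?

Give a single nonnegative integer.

Answer: 6

Derivation:
Input: [-3, 0, 0, 5] (max |s|=5)
Stage 1 (SUM): sum[0..0]=-3, sum[0..1]=-3, sum[0..2]=-3, sum[0..3]=2 -> [-3, -3, -3, 2] (max |s|=3)
Stage 2 (AMPLIFY 2): -3*2=-6, -3*2=-6, -3*2=-6, 2*2=4 -> [-6, -6, -6, 4] (max |s|=6)
Stage 3 (CLIP -13 15): clip(-6,-13,15)=-6, clip(-6,-13,15)=-6, clip(-6,-13,15)=-6, clip(4,-13,15)=4 -> [-6, -6, -6, 4] (max |s|=6)
Stage 4 (DELAY): [0, -6, -6, -6] = [0, -6, -6, -6] -> [0, -6, -6, -6] (max |s|=6)
Overall max amplitude: 6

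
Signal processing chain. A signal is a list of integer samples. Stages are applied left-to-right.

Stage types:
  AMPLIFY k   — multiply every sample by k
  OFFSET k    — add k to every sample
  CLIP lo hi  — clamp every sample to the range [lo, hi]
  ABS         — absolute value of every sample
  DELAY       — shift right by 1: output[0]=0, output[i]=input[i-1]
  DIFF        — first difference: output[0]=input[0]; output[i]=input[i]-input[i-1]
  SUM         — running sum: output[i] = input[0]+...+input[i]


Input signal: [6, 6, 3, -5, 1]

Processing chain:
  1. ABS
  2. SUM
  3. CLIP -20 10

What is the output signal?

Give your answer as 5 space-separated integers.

Answer: 6 10 10 10 10

Derivation:
Input: [6, 6, 3, -5, 1]
Stage 1 (ABS): |6|=6, |6|=6, |3|=3, |-5|=5, |1|=1 -> [6, 6, 3, 5, 1]
Stage 2 (SUM): sum[0..0]=6, sum[0..1]=12, sum[0..2]=15, sum[0..3]=20, sum[0..4]=21 -> [6, 12, 15, 20, 21]
Stage 3 (CLIP -20 10): clip(6,-20,10)=6, clip(12,-20,10)=10, clip(15,-20,10)=10, clip(20,-20,10)=10, clip(21,-20,10)=10 -> [6, 10, 10, 10, 10]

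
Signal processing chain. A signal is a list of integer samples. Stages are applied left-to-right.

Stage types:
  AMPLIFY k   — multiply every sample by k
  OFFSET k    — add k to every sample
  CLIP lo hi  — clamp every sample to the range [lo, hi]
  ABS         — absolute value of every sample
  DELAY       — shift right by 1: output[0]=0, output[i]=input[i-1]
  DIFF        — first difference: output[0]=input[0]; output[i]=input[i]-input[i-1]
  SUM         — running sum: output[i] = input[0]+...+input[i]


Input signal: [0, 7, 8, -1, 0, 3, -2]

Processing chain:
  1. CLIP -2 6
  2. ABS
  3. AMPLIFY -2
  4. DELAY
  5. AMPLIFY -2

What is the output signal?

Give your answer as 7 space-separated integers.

Answer: 0 0 24 24 4 0 12

Derivation:
Input: [0, 7, 8, -1, 0, 3, -2]
Stage 1 (CLIP -2 6): clip(0,-2,6)=0, clip(7,-2,6)=6, clip(8,-2,6)=6, clip(-1,-2,6)=-1, clip(0,-2,6)=0, clip(3,-2,6)=3, clip(-2,-2,6)=-2 -> [0, 6, 6, -1, 0, 3, -2]
Stage 2 (ABS): |0|=0, |6|=6, |6|=6, |-1|=1, |0|=0, |3|=3, |-2|=2 -> [0, 6, 6, 1, 0, 3, 2]
Stage 3 (AMPLIFY -2): 0*-2=0, 6*-2=-12, 6*-2=-12, 1*-2=-2, 0*-2=0, 3*-2=-6, 2*-2=-4 -> [0, -12, -12, -2, 0, -6, -4]
Stage 4 (DELAY): [0, 0, -12, -12, -2, 0, -6] = [0, 0, -12, -12, -2, 0, -6] -> [0, 0, -12, -12, -2, 0, -6]
Stage 5 (AMPLIFY -2): 0*-2=0, 0*-2=0, -12*-2=24, -12*-2=24, -2*-2=4, 0*-2=0, -6*-2=12 -> [0, 0, 24, 24, 4, 0, 12]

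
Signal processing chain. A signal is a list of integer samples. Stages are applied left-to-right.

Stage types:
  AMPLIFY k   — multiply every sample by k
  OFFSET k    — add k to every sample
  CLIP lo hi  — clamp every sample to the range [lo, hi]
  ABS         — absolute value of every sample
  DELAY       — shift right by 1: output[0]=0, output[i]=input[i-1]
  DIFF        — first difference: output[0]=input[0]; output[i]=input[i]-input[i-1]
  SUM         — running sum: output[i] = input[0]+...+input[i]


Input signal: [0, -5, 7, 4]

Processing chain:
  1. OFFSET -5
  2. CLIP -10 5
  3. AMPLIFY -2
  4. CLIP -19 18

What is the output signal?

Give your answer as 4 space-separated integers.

Answer: 10 18 -4 2

Derivation:
Input: [0, -5, 7, 4]
Stage 1 (OFFSET -5): 0+-5=-5, -5+-5=-10, 7+-5=2, 4+-5=-1 -> [-5, -10, 2, -1]
Stage 2 (CLIP -10 5): clip(-5,-10,5)=-5, clip(-10,-10,5)=-10, clip(2,-10,5)=2, clip(-1,-10,5)=-1 -> [-5, -10, 2, -1]
Stage 3 (AMPLIFY -2): -5*-2=10, -10*-2=20, 2*-2=-4, -1*-2=2 -> [10, 20, -4, 2]
Stage 4 (CLIP -19 18): clip(10,-19,18)=10, clip(20,-19,18)=18, clip(-4,-19,18)=-4, clip(2,-19,18)=2 -> [10, 18, -4, 2]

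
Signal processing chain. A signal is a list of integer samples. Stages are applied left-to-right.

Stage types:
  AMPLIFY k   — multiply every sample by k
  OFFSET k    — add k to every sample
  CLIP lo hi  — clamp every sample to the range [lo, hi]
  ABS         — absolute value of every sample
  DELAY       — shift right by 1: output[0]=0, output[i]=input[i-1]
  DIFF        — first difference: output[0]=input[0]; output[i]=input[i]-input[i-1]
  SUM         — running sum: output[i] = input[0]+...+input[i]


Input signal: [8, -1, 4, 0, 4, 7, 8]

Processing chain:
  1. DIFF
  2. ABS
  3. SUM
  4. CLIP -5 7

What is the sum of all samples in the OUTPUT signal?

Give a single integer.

Input: [8, -1, 4, 0, 4, 7, 8]
Stage 1 (DIFF): s[0]=8, -1-8=-9, 4--1=5, 0-4=-4, 4-0=4, 7-4=3, 8-7=1 -> [8, -9, 5, -4, 4, 3, 1]
Stage 2 (ABS): |8|=8, |-9|=9, |5|=5, |-4|=4, |4|=4, |3|=3, |1|=1 -> [8, 9, 5, 4, 4, 3, 1]
Stage 3 (SUM): sum[0..0]=8, sum[0..1]=17, sum[0..2]=22, sum[0..3]=26, sum[0..4]=30, sum[0..5]=33, sum[0..6]=34 -> [8, 17, 22, 26, 30, 33, 34]
Stage 4 (CLIP -5 7): clip(8,-5,7)=7, clip(17,-5,7)=7, clip(22,-5,7)=7, clip(26,-5,7)=7, clip(30,-5,7)=7, clip(33,-5,7)=7, clip(34,-5,7)=7 -> [7, 7, 7, 7, 7, 7, 7]
Output sum: 49

Answer: 49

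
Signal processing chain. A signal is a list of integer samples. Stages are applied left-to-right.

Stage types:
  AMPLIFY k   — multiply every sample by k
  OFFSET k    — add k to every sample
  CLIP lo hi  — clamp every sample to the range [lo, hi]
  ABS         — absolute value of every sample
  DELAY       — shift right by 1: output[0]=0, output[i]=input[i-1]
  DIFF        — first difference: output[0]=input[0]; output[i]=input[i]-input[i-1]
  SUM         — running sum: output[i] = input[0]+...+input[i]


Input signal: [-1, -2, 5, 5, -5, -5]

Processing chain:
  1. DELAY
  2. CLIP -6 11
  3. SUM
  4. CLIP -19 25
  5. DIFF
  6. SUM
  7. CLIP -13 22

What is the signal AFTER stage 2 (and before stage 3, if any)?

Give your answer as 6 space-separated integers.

Answer: 0 -1 -2 5 5 -5

Derivation:
Input: [-1, -2, 5, 5, -5, -5]
Stage 1 (DELAY): [0, -1, -2, 5, 5, -5] = [0, -1, -2, 5, 5, -5] -> [0, -1, -2, 5, 5, -5]
Stage 2 (CLIP -6 11): clip(0,-6,11)=0, clip(-1,-6,11)=-1, clip(-2,-6,11)=-2, clip(5,-6,11)=5, clip(5,-6,11)=5, clip(-5,-6,11)=-5 -> [0, -1, -2, 5, 5, -5]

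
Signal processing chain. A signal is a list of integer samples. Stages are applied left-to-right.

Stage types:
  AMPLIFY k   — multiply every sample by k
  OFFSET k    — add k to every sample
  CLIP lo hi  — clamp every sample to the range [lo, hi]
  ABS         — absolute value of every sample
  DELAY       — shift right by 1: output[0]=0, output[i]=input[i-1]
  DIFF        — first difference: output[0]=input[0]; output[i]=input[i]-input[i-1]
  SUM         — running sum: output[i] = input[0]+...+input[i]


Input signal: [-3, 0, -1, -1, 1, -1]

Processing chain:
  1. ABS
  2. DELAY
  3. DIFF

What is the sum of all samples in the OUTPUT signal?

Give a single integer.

Input: [-3, 0, -1, -1, 1, -1]
Stage 1 (ABS): |-3|=3, |0|=0, |-1|=1, |-1|=1, |1|=1, |-1|=1 -> [3, 0, 1, 1, 1, 1]
Stage 2 (DELAY): [0, 3, 0, 1, 1, 1] = [0, 3, 0, 1, 1, 1] -> [0, 3, 0, 1, 1, 1]
Stage 3 (DIFF): s[0]=0, 3-0=3, 0-3=-3, 1-0=1, 1-1=0, 1-1=0 -> [0, 3, -3, 1, 0, 0]
Output sum: 1

Answer: 1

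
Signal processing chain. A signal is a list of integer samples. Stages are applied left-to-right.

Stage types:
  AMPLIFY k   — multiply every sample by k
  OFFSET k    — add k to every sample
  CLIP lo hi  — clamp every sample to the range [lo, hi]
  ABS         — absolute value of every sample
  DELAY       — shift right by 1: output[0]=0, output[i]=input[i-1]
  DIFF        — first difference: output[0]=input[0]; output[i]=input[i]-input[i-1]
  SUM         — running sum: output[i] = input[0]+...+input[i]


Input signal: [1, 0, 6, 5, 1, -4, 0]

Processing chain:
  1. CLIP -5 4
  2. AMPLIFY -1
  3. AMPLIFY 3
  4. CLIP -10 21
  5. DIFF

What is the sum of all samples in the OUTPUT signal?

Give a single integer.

Answer: 0

Derivation:
Input: [1, 0, 6, 5, 1, -4, 0]
Stage 1 (CLIP -5 4): clip(1,-5,4)=1, clip(0,-5,4)=0, clip(6,-5,4)=4, clip(5,-5,4)=4, clip(1,-5,4)=1, clip(-4,-5,4)=-4, clip(0,-5,4)=0 -> [1, 0, 4, 4, 1, -4, 0]
Stage 2 (AMPLIFY -1): 1*-1=-1, 0*-1=0, 4*-1=-4, 4*-1=-4, 1*-1=-1, -4*-1=4, 0*-1=0 -> [-1, 0, -4, -4, -1, 4, 0]
Stage 3 (AMPLIFY 3): -1*3=-3, 0*3=0, -4*3=-12, -4*3=-12, -1*3=-3, 4*3=12, 0*3=0 -> [-3, 0, -12, -12, -3, 12, 0]
Stage 4 (CLIP -10 21): clip(-3,-10,21)=-3, clip(0,-10,21)=0, clip(-12,-10,21)=-10, clip(-12,-10,21)=-10, clip(-3,-10,21)=-3, clip(12,-10,21)=12, clip(0,-10,21)=0 -> [-3, 0, -10, -10, -3, 12, 0]
Stage 5 (DIFF): s[0]=-3, 0--3=3, -10-0=-10, -10--10=0, -3--10=7, 12--3=15, 0-12=-12 -> [-3, 3, -10, 0, 7, 15, -12]
Output sum: 0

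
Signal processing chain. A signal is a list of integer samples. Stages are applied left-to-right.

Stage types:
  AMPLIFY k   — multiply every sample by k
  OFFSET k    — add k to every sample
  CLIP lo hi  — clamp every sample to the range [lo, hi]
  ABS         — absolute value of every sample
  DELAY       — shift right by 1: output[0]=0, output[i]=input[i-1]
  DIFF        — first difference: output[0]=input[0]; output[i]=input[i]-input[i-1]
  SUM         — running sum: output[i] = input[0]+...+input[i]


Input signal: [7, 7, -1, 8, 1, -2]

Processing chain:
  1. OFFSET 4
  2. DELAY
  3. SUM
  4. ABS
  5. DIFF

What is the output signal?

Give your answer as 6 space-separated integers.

Input: [7, 7, -1, 8, 1, -2]
Stage 1 (OFFSET 4): 7+4=11, 7+4=11, -1+4=3, 8+4=12, 1+4=5, -2+4=2 -> [11, 11, 3, 12, 5, 2]
Stage 2 (DELAY): [0, 11, 11, 3, 12, 5] = [0, 11, 11, 3, 12, 5] -> [0, 11, 11, 3, 12, 5]
Stage 3 (SUM): sum[0..0]=0, sum[0..1]=11, sum[0..2]=22, sum[0..3]=25, sum[0..4]=37, sum[0..5]=42 -> [0, 11, 22, 25, 37, 42]
Stage 4 (ABS): |0|=0, |11|=11, |22|=22, |25|=25, |37|=37, |42|=42 -> [0, 11, 22, 25, 37, 42]
Stage 5 (DIFF): s[0]=0, 11-0=11, 22-11=11, 25-22=3, 37-25=12, 42-37=5 -> [0, 11, 11, 3, 12, 5]

Answer: 0 11 11 3 12 5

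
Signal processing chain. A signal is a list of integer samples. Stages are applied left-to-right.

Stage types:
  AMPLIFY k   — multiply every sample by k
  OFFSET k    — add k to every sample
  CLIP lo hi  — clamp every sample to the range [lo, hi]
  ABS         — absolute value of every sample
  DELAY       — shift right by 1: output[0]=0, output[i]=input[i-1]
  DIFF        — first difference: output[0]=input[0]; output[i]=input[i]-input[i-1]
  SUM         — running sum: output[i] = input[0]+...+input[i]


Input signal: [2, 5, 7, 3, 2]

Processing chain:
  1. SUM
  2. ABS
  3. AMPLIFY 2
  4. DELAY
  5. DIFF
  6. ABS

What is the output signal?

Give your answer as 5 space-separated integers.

Answer: 0 4 10 14 6

Derivation:
Input: [2, 5, 7, 3, 2]
Stage 1 (SUM): sum[0..0]=2, sum[0..1]=7, sum[0..2]=14, sum[0..3]=17, sum[0..4]=19 -> [2, 7, 14, 17, 19]
Stage 2 (ABS): |2|=2, |7|=7, |14|=14, |17|=17, |19|=19 -> [2, 7, 14, 17, 19]
Stage 3 (AMPLIFY 2): 2*2=4, 7*2=14, 14*2=28, 17*2=34, 19*2=38 -> [4, 14, 28, 34, 38]
Stage 4 (DELAY): [0, 4, 14, 28, 34] = [0, 4, 14, 28, 34] -> [0, 4, 14, 28, 34]
Stage 5 (DIFF): s[0]=0, 4-0=4, 14-4=10, 28-14=14, 34-28=6 -> [0, 4, 10, 14, 6]
Stage 6 (ABS): |0|=0, |4|=4, |10|=10, |14|=14, |6|=6 -> [0, 4, 10, 14, 6]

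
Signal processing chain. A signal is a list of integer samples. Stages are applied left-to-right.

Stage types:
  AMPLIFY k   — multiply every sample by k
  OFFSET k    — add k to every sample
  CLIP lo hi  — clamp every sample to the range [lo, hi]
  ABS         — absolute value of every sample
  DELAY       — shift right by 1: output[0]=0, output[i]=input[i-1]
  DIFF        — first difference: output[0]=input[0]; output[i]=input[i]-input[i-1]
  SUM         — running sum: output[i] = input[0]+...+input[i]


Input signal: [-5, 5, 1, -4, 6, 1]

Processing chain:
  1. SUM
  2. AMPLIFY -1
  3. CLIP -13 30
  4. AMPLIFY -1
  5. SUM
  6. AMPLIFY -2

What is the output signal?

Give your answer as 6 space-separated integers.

Answer: 10 10 8 14 8 0

Derivation:
Input: [-5, 5, 1, -4, 6, 1]
Stage 1 (SUM): sum[0..0]=-5, sum[0..1]=0, sum[0..2]=1, sum[0..3]=-3, sum[0..4]=3, sum[0..5]=4 -> [-5, 0, 1, -3, 3, 4]
Stage 2 (AMPLIFY -1): -5*-1=5, 0*-1=0, 1*-1=-1, -3*-1=3, 3*-1=-3, 4*-1=-4 -> [5, 0, -1, 3, -3, -4]
Stage 3 (CLIP -13 30): clip(5,-13,30)=5, clip(0,-13,30)=0, clip(-1,-13,30)=-1, clip(3,-13,30)=3, clip(-3,-13,30)=-3, clip(-4,-13,30)=-4 -> [5, 0, -1, 3, -3, -4]
Stage 4 (AMPLIFY -1): 5*-1=-5, 0*-1=0, -1*-1=1, 3*-1=-3, -3*-1=3, -4*-1=4 -> [-5, 0, 1, -3, 3, 4]
Stage 5 (SUM): sum[0..0]=-5, sum[0..1]=-5, sum[0..2]=-4, sum[0..3]=-7, sum[0..4]=-4, sum[0..5]=0 -> [-5, -5, -4, -7, -4, 0]
Stage 6 (AMPLIFY -2): -5*-2=10, -5*-2=10, -4*-2=8, -7*-2=14, -4*-2=8, 0*-2=0 -> [10, 10, 8, 14, 8, 0]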